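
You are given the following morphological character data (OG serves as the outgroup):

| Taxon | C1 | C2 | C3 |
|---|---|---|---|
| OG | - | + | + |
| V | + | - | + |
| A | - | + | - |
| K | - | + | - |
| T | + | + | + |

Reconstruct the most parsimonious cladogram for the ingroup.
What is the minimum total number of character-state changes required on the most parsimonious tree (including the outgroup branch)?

Character polarity is set by the outgroup: the derived state is whichever differs from the outgroup's state, so for C2, C3 the derived state is '-', and for the remaining characters it is '+'.
Only T and V show the derived state '+' for C1, supporting them as a clade.
C2: derived state '-' in V only — an autapomorphy, so it tells us nothing about relationships among taxa.
Only A and K show the derived state '-' for C3, supporting them as a clade.
Most parsimonious ingroup topology: ((V,T),(A,K)).
Changes per character on this tree: C1: 1; C2: 1; C3: 1.
Total = 3.

3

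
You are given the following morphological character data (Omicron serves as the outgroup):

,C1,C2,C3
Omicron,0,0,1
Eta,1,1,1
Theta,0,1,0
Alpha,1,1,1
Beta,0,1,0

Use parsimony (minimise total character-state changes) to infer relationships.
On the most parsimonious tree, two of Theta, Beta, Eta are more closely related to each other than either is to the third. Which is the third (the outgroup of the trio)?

Eta

Character polarity is set by the outgroup: the derived state is whichever differs from the outgroup's state, so for C3 the derived state is '0', and for the remaining characters it is '1'.
Only Alpha and Eta show the derived state '1' for C1, supporting them as a clade.
All ingroup taxa share the derived state '1' for C2; it defines the ingroup but does not resolve relationships within it.
C3: derived state '0' in Beta and Theta only — synapomorphy for {Beta, Theta}.
Most parsimonious ingroup topology: ((Eta,Alpha),(Theta,Beta)).
Beta and Theta share a more recent common ancestor with each other than either does with Eta, so Eta is the least closely related of the three.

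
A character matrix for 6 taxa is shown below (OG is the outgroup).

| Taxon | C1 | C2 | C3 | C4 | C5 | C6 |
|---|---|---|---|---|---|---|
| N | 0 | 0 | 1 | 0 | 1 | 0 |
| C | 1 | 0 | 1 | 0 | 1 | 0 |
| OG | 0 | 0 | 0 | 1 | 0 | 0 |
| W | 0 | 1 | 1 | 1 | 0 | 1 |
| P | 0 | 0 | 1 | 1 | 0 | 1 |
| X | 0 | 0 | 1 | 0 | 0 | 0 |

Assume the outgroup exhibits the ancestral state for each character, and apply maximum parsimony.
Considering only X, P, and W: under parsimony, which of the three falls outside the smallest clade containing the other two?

X

Character polarity is set by the outgroup: the derived state is whichever differs from the outgroup's state, so for C4 the derived state is '0', and for the remaining characters it is '1'.
C1 (derived state '1') is unique to C (autapomorphy; uninformative for grouping).
C2 (derived state '1') is unique to W (autapomorphy; uninformative for grouping).
All ingroup taxa share the derived state '1' for C3; it defines the ingroup but does not resolve relationships within it.
C4 (derived state '0') is shared by C, N, and X — a synapomorphy uniting that clade.
C5: derived state '1' in C and N only — synapomorphy for {C, N}.
Only P and W show the derived state '1' for C6, supporting them as a clade.
Most parsimonious ingroup topology: ((X,(N,C)),(P,W)).
W and P share a more recent common ancestor with each other than either does with X, so X is the least closely related of the three.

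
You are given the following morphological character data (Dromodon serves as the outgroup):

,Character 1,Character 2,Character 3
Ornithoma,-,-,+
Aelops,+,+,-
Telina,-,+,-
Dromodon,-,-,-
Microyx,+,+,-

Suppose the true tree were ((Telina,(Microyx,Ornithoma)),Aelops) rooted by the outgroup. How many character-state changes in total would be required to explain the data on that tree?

Map each character onto ((Telina,(Microyx,Ornithoma)),Aelops) (rooted by Dromodon) and count the minimum state changes it requires (Fitch parsimony):
Character 1: 2; Character 2: 2; Character 3: 1.
Total tree length = 5.

5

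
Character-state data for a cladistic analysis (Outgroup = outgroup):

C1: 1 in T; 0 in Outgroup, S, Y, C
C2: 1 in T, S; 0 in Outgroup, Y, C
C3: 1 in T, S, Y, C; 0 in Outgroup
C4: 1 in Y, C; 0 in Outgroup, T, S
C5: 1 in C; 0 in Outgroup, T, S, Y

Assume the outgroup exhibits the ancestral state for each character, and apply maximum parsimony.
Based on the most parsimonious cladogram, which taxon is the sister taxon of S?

The outgroup has state '0' for every character, so '1' is the derived state throughout.
C1 (derived state '1') is unique to T (autapomorphy; uninformative for grouping).
C2 (derived state '1') is shared by S and T — a synapomorphy uniting that clade.
All ingroup taxa share the derived state '1' for C3; it defines the ingroup but does not resolve relationships within it.
C4 (derived state '1') is shared by C and Y — a synapomorphy uniting that clade.
C5: derived state '1' in C only — an autapomorphy, so it tells us nothing about relationships among taxa.
Most parsimonious ingroup topology: ((T,S),(Y,C)).
S and T form a cherry on this tree, so they are sister taxa.

T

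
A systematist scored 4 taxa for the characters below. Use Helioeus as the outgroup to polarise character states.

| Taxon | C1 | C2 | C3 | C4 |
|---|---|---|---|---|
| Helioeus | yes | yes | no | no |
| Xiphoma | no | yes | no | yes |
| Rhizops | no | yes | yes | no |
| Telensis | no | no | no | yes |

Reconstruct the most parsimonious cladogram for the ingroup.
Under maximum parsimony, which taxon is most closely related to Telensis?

Xiphoma

Character polarity is set by the outgroup: the derived state is whichever differs from the outgroup's state, so for C1, C2 the derived state is 'no', and for the remaining characters it is 'yes'.
All ingroup taxa share the derived state 'no' for C1; it defines the ingroup but does not resolve relationships within it.
C2 (derived state 'no') is unique to Telensis (autapomorphy; uninformative for grouping).
C3: derived state 'yes' in Rhizops only — an autapomorphy, so it tells us nothing about relationships among taxa.
C4 (derived state 'yes') is shared by Telensis and Xiphoma — a synapomorphy uniting that clade.
Most parsimonious ingroup topology: ((Xiphoma,Telensis),Rhizops).
Telensis and Xiphoma form a cherry on this tree, so they are sister taxa.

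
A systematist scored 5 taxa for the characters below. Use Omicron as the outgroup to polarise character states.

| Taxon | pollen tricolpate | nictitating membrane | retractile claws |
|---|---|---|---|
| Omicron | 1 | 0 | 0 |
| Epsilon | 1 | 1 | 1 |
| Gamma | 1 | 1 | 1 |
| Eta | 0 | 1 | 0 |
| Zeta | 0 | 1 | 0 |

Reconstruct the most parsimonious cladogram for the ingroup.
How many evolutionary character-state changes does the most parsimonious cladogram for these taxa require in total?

Character polarity is set by the outgroup: the derived state is whichever differs from the outgroup's state, so for pollen tricolpate the derived state is '0', and for the remaining characters it is '1'.
Only Eta and Zeta show the derived state '0' for pollen tricolpate, supporting them as a clade.
nictitating membrane (derived state '1') is shared by all ingroup taxa — unites the whole ingroup.
retractile claws: derived state '1' in Epsilon and Gamma only — synapomorphy for {Epsilon, Gamma}.
Most parsimonious ingroup topology: ((Epsilon,Gamma),(Eta,Zeta)).
Changes per character on this tree: pollen tricolpate: 1; nictitating membrane: 1; retractile claws: 1.
Total = 3.

3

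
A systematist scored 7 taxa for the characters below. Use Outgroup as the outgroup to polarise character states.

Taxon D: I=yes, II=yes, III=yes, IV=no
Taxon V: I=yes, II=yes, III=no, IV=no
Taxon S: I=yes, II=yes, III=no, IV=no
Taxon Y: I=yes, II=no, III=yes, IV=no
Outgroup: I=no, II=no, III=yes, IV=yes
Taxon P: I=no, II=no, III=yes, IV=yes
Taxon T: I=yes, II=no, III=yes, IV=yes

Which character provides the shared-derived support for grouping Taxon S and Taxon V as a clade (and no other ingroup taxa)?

Character polarity is set by the outgroup: the derived state is whichever differs from the outgroup's state, so for III, IV the derived state is 'no', and for the remaining characters it is 'yes'.
Only Taxon D, Taxon S, Taxon T, Taxon V, and Taxon Y show the derived state 'yes' for I, supporting them as a clade.
II (derived state 'yes') is shared by Taxon D, Taxon S, and Taxon V — a synapomorphy uniting that clade.
Only Taxon S and Taxon V show the derived state 'no' for III, supporting them as a clade.
IV: derived state 'no' in Taxon D, Taxon S, Taxon V, and Taxon Y only — synapomorphy for {Taxon D, Taxon S, Taxon V, Taxon Y}.
Most parsimonious ingroup topology: (Taxon P,(((Taxon D,(Taxon S,Taxon V)),Taxon Y),Taxon T)).
The clade {Taxon S, Taxon V} is supported by III: its derived state 'no' occurs in exactly those taxa and in no other taxon (including the outgroup).

III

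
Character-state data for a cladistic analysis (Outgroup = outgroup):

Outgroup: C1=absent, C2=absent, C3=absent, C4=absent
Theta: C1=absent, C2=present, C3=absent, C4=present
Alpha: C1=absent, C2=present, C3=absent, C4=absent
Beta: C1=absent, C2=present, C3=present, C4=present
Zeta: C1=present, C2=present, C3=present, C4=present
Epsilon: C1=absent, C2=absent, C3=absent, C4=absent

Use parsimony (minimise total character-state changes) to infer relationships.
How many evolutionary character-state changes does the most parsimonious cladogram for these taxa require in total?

4

The outgroup has state 'absent' for every character, so 'present' is the derived state throughout.
C1: derived state 'present' in Zeta only — an autapomorphy, so it tells us nothing about relationships among taxa.
C2 (derived state 'present') is shared by Alpha, Beta, Theta, and Zeta — a synapomorphy uniting that clade.
C3: derived state 'present' in Beta and Zeta only — synapomorphy for {Beta, Zeta}.
C4: derived state 'present' in Beta, Theta, and Zeta only — synapomorphy for {Beta, Theta, Zeta}.
Most parsimonious ingroup topology: (((Theta,(Beta,Zeta)),Alpha),Epsilon).
Changes per character on this tree: C1: 1; C2: 1; C3: 1; C4: 1.
Total = 4.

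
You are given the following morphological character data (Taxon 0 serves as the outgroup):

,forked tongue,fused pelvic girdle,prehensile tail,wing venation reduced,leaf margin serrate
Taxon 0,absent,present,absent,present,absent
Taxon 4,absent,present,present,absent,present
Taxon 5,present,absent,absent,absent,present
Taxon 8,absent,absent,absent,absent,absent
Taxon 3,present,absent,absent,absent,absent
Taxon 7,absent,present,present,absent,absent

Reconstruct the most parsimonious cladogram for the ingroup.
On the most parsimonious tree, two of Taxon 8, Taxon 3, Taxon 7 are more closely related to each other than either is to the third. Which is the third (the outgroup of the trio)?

Taxon 7

Character polarity is set by the outgroup: the derived state is whichever differs from the outgroup's state, so for fused pelvic girdle, wing venation reduced the derived state is 'absent', and for the remaining characters it is 'present'.
forked tongue (derived state 'present') is shared by Taxon 3 and Taxon 5 — a synapomorphy uniting that clade.
fused pelvic girdle (derived state 'absent') is shared by Taxon 3, Taxon 5, and Taxon 8 — a synapomorphy uniting that clade.
prehensile tail: derived state 'present' in Taxon 4 and Taxon 7 only — synapomorphy for {Taxon 4, Taxon 7}.
wing venation reduced (derived state 'absent') is shared by all ingroup taxa — unites the whole ingroup.
leaf margin serrate groups Taxon 4 and Taxon 5, which is incompatible with the clades supported by the remaining characters; treating it as convergent (homoplasy) costs fewer steps than any alternative tree.
Most parsimonious ingroup topology: ((Taxon 4,Taxon 7),((Taxon 5,Taxon 3),Taxon 8)).
Taxon 3 and Taxon 8 share a more recent common ancestor with each other than either does with Taxon 7, so Taxon 7 is the least closely related of the three.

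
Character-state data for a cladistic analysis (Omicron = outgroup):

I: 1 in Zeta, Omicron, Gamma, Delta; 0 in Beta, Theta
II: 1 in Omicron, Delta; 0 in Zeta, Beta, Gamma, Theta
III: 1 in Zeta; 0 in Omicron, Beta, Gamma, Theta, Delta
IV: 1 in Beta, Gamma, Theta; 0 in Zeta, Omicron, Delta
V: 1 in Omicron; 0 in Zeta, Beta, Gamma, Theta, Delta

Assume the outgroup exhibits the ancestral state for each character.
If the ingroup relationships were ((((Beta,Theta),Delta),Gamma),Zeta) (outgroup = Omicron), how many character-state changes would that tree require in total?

7

Map each character onto ((((Beta,Theta),Delta),Gamma),Zeta) (rooted by Omicron) and count the minimum state changes it requires (Fitch parsimony):
I: 1; II: 2; III: 1; IV: 2; V: 1.
Total tree length = 7.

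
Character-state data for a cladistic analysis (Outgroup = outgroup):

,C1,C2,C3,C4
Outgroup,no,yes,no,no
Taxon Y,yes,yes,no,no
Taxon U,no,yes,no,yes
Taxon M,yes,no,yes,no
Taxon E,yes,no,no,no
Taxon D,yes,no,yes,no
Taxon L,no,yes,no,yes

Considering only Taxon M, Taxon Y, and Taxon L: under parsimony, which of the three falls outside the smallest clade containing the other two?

Taxon L

Character polarity is set by the outgroup: the derived state is whichever differs from the outgroup's state, so for C2 the derived state is 'no', and for the remaining characters it is 'yes'.
C1: derived state 'yes' in Taxon D, Taxon E, Taxon M, and Taxon Y only — synapomorphy for {Taxon D, Taxon E, Taxon M, Taxon Y}.
C2: derived state 'no' in Taxon D, Taxon E, and Taxon M only — synapomorphy for {Taxon D, Taxon E, Taxon M}.
C3: derived state 'yes' in Taxon D and Taxon M only — synapomorphy for {Taxon D, Taxon M}.
C4: derived state 'yes' in Taxon L and Taxon U only — synapomorphy for {Taxon L, Taxon U}.
Most parsimonious ingroup topology: ((Taxon Y,((Taxon M,Taxon D),Taxon E)),(Taxon U,Taxon L)).
Taxon M and Taxon Y share a more recent common ancestor with each other than either does with Taxon L, so Taxon L is the least closely related of the three.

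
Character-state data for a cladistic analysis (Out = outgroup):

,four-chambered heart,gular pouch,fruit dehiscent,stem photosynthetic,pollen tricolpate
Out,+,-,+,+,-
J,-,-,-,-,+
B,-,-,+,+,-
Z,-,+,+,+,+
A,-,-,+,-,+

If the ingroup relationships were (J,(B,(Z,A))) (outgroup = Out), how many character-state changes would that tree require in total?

Map each character onto (J,(B,(Z,A))) (rooted by Out) and count the minimum state changes it requires (Fitch parsimony):
four-chambered heart: 1; gular pouch: 1; fruit dehiscent: 1; stem photosynthetic: 2; pollen tricolpate: 2.
Total tree length = 7.

7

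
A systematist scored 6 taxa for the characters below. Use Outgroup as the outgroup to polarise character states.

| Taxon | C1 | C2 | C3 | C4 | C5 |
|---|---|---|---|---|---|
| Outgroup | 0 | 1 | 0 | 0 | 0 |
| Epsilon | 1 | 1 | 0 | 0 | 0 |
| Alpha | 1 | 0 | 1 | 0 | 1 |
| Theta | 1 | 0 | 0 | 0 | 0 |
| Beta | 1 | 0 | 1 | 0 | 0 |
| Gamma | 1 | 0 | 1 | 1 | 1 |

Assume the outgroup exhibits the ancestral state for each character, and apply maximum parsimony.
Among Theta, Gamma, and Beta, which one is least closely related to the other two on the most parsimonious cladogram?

Theta

Character polarity is set by the outgroup: the derived state is whichever differs from the outgroup's state, so for C2 the derived state is '0', and for the remaining characters it is '1'.
C1 (derived state '1') is shared by all ingroup taxa — unites the whole ingroup.
Only Alpha, Beta, Gamma, and Theta show the derived state '0' for C2, supporting them as a clade.
C3 (derived state '1') is shared by Alpha, Beta, and Gamma — a synapomorphy uniting that clade.
C4: derived state '1' in Gamma only — an autapomorphy, so it tells us nothing about relationships among taxa.
Only Alpha and Gamma show the derived state '1' for C5, supporting them as a clade.
Most parsimonious ingroup topology: (Epsilon,(((Alpha,Gamma),Beta),Theta)).
Beta and Gamma share a more recent common ancestor with each other than either does with Theta, so Theta is the least closely related of the three.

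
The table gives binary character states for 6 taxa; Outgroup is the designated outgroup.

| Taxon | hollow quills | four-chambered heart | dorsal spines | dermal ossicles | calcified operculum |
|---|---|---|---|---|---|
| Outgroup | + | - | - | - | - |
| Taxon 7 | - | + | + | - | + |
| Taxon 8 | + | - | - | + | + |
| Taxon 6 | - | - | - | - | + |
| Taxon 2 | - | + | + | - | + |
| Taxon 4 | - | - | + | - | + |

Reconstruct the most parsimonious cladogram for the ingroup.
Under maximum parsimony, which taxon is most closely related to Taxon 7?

Taxon 2

Character polarity is set by the outgroup: the derived state is whichever differs from the outgroup's state, so for hollow quills the derived state is '-', and for the remaining characters it is '+'.
Only Taxon 2, Taxon 4, Taxon 6, and Taxon 7 show the derived state '-' for hollow quills, supporting them as a clade.
four-chambered heart: derived state '+' in Taxon 2 and Taxon 7 only — synapomorphy for {Taxon 2, Taxon 7}.
dorsal spines: derived state '+' in Taxon 2, Taxon 4, and Taxon 7 only — synapomorphy for {Taxon 2, Taxon 4, Taxon 7}.
dermal ossicles (derived state '+') is unique to Taxon 8 (autapomorphy; uninformative for grouping).
All ingroup taxa share the derived state '+' for calcified operculum; it defines the ingroup but does not resolve relationships within it.
Most parsimonious ingroup topology: ((((Taxon 2,Taxon 7),Taxon 4),Taxon 6),Taxon 8).
Taxon 7 and Taxon 2 form a cherry on this tree, so they are sister taxa.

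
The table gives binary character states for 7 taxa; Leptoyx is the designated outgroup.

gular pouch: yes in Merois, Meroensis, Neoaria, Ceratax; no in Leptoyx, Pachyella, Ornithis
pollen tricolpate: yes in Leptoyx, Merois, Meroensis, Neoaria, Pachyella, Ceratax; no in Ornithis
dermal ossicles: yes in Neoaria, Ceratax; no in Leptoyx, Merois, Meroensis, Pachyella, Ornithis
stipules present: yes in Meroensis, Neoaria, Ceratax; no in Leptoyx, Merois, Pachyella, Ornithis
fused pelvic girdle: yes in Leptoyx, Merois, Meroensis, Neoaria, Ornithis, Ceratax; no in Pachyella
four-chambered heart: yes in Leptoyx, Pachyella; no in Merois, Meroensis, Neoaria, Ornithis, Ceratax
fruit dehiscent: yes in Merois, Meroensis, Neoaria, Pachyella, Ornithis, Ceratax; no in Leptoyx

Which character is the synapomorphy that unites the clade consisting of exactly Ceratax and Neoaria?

Character polarity is set by the outgroup: the derived state is whichever differs from the outgroup's state, so for pollen tricolpate, fused pelvic girdle, four-chambered heart the derived state is 'no', and for the remaining characters it is 'yes'.
Only Ceratax, Meroensis, Merois, and Neoaria show the derived state 'yes' for gular pouch, supporting them as a clade.
pollen tricolpate (derived state 'no') is unique to Ornithis (autapomorphy; uninformative for grouping).
dermal ossicles: derived state 'yes' in Ceratax and Neoaria only — synapomorphy for {Ceratax, Neoaria}.
Only Ceratax, Meroensis, and Neoaria show the derived state 'yes' for stipules present, supporting them as a clade.
fused pelvic girdle (derived state 'no') is unique to Pachyella (autapomorphy; uninformative for grouping).
four-chambered heart (derived state 'no') is shared by Ceratax, Meroensis, Merois, Neoaria, and Ornithis — a synapomorphy uniting that clade.
All ingroup taxa share the derived state 'yes' for fruit dehiscent; it defines the ingroup but does not resolve relationships within it.
Most parsimonious ingroup topology: (((Merois,(Meroensis,(Neoaria,Ceratax))),Ornithis),Pachyella).
The clade {Ceratax, Neoaria} is supported by dermal ossicles: its derived state 'yes' occurs in exactly those taxa and in no other taxon (including the outgroup).

dermal ossicles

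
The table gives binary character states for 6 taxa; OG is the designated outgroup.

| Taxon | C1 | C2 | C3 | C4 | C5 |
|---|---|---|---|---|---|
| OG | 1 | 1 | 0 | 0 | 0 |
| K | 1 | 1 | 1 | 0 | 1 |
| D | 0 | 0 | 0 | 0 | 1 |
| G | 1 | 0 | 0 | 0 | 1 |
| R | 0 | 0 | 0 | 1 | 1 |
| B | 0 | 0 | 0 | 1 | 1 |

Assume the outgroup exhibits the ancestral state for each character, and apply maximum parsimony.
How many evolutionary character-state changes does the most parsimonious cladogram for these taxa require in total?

Character polarity is set by the outgroup: the derived state is whichever differs from the outgroup's state, so for C1, C2 the derived state is '0', and for the remaining characters it is '1'.
Only B, D, and R show the derived state '0' for C1, supporting them as a clade.
C2 (derived state '0') is shared by B, D, G, and R — a synapomorphy uniting that clade.
C3 (derived state '1') is unique to K (autapomorphy; uninformative for grouping).
C4 (derived state '1') is shared by B and R — a synapomorphy uniting that clade.
C5 (derived state '1') is shared by all ingroup taxa — unites the whole ingroup.
Most parsimonious ingroup topology: (K,((D,(R,B)),G)).
Changes per character on this tree: C1: 1; C2: 1; C3: 1; C4: 1; C5: 1.
Total = 5.

5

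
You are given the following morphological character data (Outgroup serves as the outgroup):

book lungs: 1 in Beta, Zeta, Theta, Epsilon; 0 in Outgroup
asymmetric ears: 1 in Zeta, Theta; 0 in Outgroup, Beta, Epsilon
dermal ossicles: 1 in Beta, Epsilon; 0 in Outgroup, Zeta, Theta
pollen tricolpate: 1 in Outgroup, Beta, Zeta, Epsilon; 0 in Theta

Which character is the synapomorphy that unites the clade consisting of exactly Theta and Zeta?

Character polarity is set by the outgroup: the derived state is whichever differs from the outgroup's state, so for pollen tricolpate the derived state is '0', and for the remaining characters it is '1'.
book lungs (derived state '1') is shared by all ingroup taxa — unites the whole ingroup.
asymmetric ears: derived state '1' in Theta and Zeta only — synapomorphy for {Theta, Zeta}.
dermal ossicles (derived state '1') is shared by Beta and Epsilon — a synapomorphy uniting that clade.
pollen tricolpate (derived state '0') is unique to Theta (autapomorphy; uninformative for grouping).
Most parsimonious ingroup topology: ((Beta,Epsilon),(Zeta,Theta)).
The clade {Theta, Zeta} is supported by asymmetric ears: its derived state '1' occurs in exactly those taxa and in no other taxon (including the outgroup).

asymmetric ears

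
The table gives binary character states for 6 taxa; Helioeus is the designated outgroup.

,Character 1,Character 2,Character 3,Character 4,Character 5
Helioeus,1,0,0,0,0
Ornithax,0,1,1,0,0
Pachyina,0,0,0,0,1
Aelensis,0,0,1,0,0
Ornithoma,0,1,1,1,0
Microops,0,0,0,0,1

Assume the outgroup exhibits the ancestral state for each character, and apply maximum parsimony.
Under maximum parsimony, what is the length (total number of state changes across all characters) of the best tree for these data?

Character polarity is set by the outgroup: the derived state is whichever differs from the outgroup's state, so for Character 1 the derived state is '0', and for the remaining characters it is '1'.
Character 1 (derived state '0') is shared by all ingroup taxa — unites the whole ingroup.
Character 2 (derived state '1') is shared by Ornithax and Ornithoma — a synapomorphy uniting that clade.
Character 3 (derived state '1') is shared by Aelensis, Ornithax, and Ornithoma — a synapomorphy uniting that clade.
Character 4: derived state '1' in Ornithoma only — an autapomorphy, so it tells us nothing about relationships among taxa.
Character 5 (derived state '1') is shared by Microops and Pachyina — a synapomorphy uniting that clade.
Most parsimonious ingroup topology: (((Ornithax,Ornithoma),Aelensis),(Pachyina,Microops)).
Changes per character on this tree: Character 1: 1; Character 2: 1; Character 3: 1; Character 4: 1; Character 5: 1.
Total = 5.

5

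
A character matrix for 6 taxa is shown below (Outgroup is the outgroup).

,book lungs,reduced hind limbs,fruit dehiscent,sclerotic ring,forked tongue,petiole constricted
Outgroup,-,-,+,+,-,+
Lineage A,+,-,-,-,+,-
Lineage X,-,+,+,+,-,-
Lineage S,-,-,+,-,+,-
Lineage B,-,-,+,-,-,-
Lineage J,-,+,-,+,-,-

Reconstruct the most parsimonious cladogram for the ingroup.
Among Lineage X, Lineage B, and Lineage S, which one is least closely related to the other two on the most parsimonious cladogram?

Character polarity is set by the outgroup: the derived state is whichever differs from the outgroup's state, so for fruit dehiscent, sclerotic ring, petiole constricted the derived state is '-', and for the remaining characters it is '+'.
book lungs (derived state '+') is unique to Lineage A (autapomorphy; uninformative for grouping).
Only Lineage J and Lineage X show the derived state '+' for reduced hind limbs, supporting them as a clade.
fruit dehiscent (state '-') occurs in Lineage A and Lineage J but conflicts with the nesting implied by the other characters — most parsimoniously interpreted as homoplasy.
sclerotic ring: derived state '-' in Lineage A, Lineage B, and Lineage S only — synapomorphy for {Lineage A, Lineage B, Lineage S}.
forked tongue (derived state '+') is shared by Lineage A and Lineage S — a synapomorphy uniting that clade.
petiole constricted (derived state '-') is shared by all ingroup taxa — unites the whole ingroup.
Most parsimonious ingroup topology: (((Lineage A,Lineage S),Lineage B),(Lineage X,Lineage J)).
Lineage B and Lineage S share a more recent common ancestor with each other than either does with Lineage X, so Lineage X is the least closely related of the three.

Lineage X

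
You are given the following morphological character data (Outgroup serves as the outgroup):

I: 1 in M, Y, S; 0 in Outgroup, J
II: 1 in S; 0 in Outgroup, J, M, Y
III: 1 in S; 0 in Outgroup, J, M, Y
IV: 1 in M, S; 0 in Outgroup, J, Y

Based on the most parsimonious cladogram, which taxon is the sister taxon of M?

The outgroup has state '0' for every character, so '1' is the derived state throughout.
I (derived state '1') is shared by M, S, and Y — a synapomorphy uniting that clade.
II (derived state '1') is unique to S (autapomorphy; uninformative for grouping).
III (derived state '1') is unique to S (autapomorphy; uninformative for grouping).
IV (derived state '1') is shared by M and S — a synapomorphy uniting that clade.
Most parsimonious ingroup topology: (J,((M,S),Y)).
M and S form a cherry on this tree, so they are sister taxa.

S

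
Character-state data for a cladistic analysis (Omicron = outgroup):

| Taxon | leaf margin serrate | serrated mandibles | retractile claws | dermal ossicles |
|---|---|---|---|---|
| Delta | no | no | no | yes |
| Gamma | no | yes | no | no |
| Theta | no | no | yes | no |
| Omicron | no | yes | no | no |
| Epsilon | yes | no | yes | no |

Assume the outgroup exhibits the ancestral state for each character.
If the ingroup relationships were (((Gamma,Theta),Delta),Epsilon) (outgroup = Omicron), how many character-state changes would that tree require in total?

Map each character onto (((Gamma,Theta),Delta),Epsilon) (rooted by Omicron) and count the minimum state changes it requires (Fitch parsimony):
leaf margin serrate: 1; serrated mandibles: 2; retractile claws: 2; dermal ossicles: 1.
Total tree length = 6.

6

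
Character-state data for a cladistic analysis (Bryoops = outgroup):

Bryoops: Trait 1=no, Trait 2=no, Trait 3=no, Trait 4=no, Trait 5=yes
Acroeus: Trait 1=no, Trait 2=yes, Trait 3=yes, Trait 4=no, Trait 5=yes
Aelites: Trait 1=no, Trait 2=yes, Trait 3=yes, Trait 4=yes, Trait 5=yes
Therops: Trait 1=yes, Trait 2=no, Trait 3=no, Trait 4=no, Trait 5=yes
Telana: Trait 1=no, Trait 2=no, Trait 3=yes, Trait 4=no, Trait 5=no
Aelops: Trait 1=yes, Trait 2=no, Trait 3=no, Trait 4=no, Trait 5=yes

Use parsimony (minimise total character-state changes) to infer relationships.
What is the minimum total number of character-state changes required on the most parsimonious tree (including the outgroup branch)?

Character polarity is set by the outgroup: the derived state is whichever differs from the outgroup's state, so for Trait 5 the derived state is 'no', and for the remaining characters it is 'yes'.
Trait 1 (derived state 'yes') is shared by Aelops and Therops — a synapomorphy uniting that clade.
Trait 2: derived state 'yes' in Acroeus and Aelites only — synapomorphy for {Acroeus, Aelites}.
Only Acroeus, Aelites, and Telana show the derived state 'yes' for Trait 3, supporting them as a clade.
Trait 4 (derived state 'yes') is unique to Aelites (autapomorphy; uninformative for grouping).
Trait 5 (derived state 'no') is unique to Telana (autapomorphy; uninformative for grouping).
Most parsimonious ingroup topology: (((Acroeus,Aelites),Telana),(Therops,Aelops)).
Changes per character on this tree: Trait 1: 1; Trait 2: 1; Trait 3: 1; Trait 4: 1; Trait 5: 1.
Total = 5.

5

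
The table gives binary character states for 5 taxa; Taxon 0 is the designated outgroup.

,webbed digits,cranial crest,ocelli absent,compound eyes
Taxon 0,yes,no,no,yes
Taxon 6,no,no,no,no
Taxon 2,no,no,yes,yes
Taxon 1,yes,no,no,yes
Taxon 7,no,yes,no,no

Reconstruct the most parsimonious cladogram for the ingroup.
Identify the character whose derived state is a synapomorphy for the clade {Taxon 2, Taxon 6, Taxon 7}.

webbed digits

Character polarity is set by the outgroup: the derived state is whichever differs from the outgroup's state, so for webbed digits, compound eyes the derived state is 'no', and for the remaining characters it is 'yes'.
webbed digits: derived state 'no' in Taxon 2, Taxon 6, and Taxon 7 only — synapomorphy for {Taxon 2, Taxon 6, Taxon 7}.
cranial crest (derived state 'yes') is unique to Taxon 7 (autapomorphy; uninformative for grouping).
ocelli absent (derived state 'yes') is unique to Taxon 2 (autapomorphy; uninformative for grouping).
compound eyes: derived state 'no' in Taxon 6 and Taxon 7 only — synapomorphy for {Taxon 6, Taxon 7}.
Most parsimonious ingroup topology: (((Taxon 6,Taxon 7),Taxon 2),Taxon 1).
The clade {Taxon 2, Taxon 6, Taxon 7} is supported by webbed digits: its derived state 'no' occurs in exactly those taxa and in no other taxon (including the outgroup).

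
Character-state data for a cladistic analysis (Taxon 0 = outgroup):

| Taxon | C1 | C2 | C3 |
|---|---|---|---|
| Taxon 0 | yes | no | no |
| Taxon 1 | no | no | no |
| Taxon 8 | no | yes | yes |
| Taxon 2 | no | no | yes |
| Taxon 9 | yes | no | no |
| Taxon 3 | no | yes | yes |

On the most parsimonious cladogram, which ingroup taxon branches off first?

Character polarity is set by the outgroup: the derived state is whichever differs from the outgroup's state, so for C1 the derived state is 'no', and for the remaining characters it is 'yes'.
C1 (derived state 'no') is shared by Taxon 1, Taxon 2, Taxon 3, and Taxon 8 — a synapomorphy uniting that clade.
C2: derived state 'yes' in Taxon 3 and Taxon 8 only — synapomorphy for {Taxon 3, Taxon 8}.
Only Taxon 2, Taxon 3, and Taxon 8 show the derived state 'yes' for C3, supporting them as a clade.
Most parsimonious ingroup topology: ((Taxon 1,((Taxon 8,Taxon 3),Taxon 2)),Taxon 9).
Taxon 9 is sister to the clade containing all other ingroup taxa, so it is the earliest-diverging (most basal) ingroup lineage.

Taxon 9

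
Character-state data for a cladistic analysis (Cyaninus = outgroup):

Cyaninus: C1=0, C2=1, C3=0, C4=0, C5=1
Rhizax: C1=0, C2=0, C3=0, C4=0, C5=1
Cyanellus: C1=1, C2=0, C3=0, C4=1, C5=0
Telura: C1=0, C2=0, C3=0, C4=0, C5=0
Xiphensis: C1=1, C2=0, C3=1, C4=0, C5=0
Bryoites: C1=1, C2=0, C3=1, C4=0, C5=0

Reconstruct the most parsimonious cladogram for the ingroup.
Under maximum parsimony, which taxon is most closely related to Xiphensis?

Character polarity is set by the outgroup: the derived state is whichever differs from the outgroup's state, so for C2, C5 the derived state is '0', and for the remaining characters it is '1'.
C1: derived state '1' in Bryoites, Cyanellus, and Xiphensis only — synapomorphy for {Bryoites, Cyanellus, Xiphensis}.
C2 (derived state '0') is shared by all ingroup taxa — unites the whole ingroup.
Only Bryoites and Xiphensis show the derived state '1' for C3, supporting them as a clade.
C4 (derived state '1') is unique to Cyanellus (autapomorphy; uninformative for grouping).
Only Bryoites, Cyanellus, Telura, and Xiphensis show the derived state '0' for C5, supporting them as a clade.
Most parsimonious ingroup topology: (Rhizax,((Cyanellus,(Xiphensis,Bryoites)),Telura)).
Xiphensis and Bryoites form a cherry on this tree, so they are sister taxa.

Bryoites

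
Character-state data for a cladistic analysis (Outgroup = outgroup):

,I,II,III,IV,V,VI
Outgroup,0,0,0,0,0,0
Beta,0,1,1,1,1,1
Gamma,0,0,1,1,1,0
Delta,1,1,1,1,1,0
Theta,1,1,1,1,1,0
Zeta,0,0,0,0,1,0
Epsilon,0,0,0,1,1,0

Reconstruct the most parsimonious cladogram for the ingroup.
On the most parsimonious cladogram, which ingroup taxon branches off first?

The outgroup has state '0' for every character, so '1' is the derived state throughout.
Only Delta and Theta show the derived state '1' for I, supporting them as a clade.
II (derived state '1') is shared by Beta, Delta, and Theta — a synapomorphy uniting that clade.
III: derived state '1' in Beta, Delta, Gamma, and Theta only — synapomorphy for {Beta, Delta, Gamma, Theta}.
Only Beta, Delta, Epsilon, Gamma, and Theta show the derived state '1' for IV, supporting them as a clade.
All ingroup taxa share the derived state '1' for V; it defines the ingroup but does not resolve relationships within it.
VI (derived state '1') is unique to Beta (autapomorphy; uninformative for grouping).
Most parsimonious ingroup topology: ((((Beta,(Delta,Theta)),Gamma),Epsilon),Zeta).
Zeta is sister to the clade containing all other ingroup taxa, so it is the earliest-diverging (most basal) ingroup lineage.

Zeta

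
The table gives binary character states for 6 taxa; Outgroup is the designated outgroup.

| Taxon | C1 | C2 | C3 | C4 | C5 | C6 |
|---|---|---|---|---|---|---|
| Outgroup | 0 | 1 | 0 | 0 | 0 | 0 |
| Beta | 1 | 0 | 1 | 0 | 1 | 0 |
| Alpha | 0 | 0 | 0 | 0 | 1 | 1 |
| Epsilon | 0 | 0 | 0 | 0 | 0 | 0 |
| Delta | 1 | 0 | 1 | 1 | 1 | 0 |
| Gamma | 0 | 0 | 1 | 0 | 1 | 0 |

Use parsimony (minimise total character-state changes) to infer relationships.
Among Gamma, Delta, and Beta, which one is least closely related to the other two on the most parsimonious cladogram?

Character polarity is set by the outgroup: the derived state is whichever differs from the outgroup's state, so for C2 the derived state is '0', and for the remaining characters it is '1'.
Only Beta and Delta show the derived state '1' for C1, supporting them as a clade.
All ingroup taxa share the derived state '0' for C2; it defines the ingroup but does not resolve relationships within it.
C3 (derived state '1') is shared by Beta, Delta, and Gamma — a synapomorphy uniting that clade.
C4 (derived state '1') is unique to Delta (autapomorphy; uninformative for grouping).
C5 (derived state '1') is shared by Alpha, Beta, Delta, and Gamma — a synapomorphy uniting that clade.
C6 (derived state '1') is unique to Alpha (autapomorphy; uninformative for grouping).
Most parsimonious ingroup topology: ((((Beta,Delta),Gamma),Alpha),Epsilon).
Delta and Beta share a more recent common ancestor with each other than either does with Gamma, so Gamma is the least closely related of the three.

Gamma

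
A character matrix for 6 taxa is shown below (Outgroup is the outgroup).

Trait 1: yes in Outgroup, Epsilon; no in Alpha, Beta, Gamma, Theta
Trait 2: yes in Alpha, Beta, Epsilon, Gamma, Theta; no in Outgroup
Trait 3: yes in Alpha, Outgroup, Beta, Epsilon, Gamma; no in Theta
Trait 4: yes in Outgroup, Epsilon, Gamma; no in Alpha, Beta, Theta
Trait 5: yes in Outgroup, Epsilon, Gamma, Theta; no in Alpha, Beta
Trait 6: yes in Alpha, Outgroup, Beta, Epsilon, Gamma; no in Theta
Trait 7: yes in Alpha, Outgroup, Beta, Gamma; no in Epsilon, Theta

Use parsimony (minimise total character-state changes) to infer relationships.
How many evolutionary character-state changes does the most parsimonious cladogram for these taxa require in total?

Character polarity is set by the outgroup: the derived state is whichever differs from the outgroup's state, so for Trait 1, Trait 3, Trait 4, Trait 5, Trait 6, Trait 7 the derived state is 'no', and for the remaining characters it is 'yes'.
Trait 1: derived state 'no' in Alpha, Beta, Gamma, and Theta only — synapomorphy for {Alpha, Beta, Gamma, Theta}.
All ingroup taxa share the derived state 'yes' for Trait 2; it defines the ingroup but does not resolve relationships within it.
Trait 3 (derived state 'no') is unique to Theta (autapomorphy; uninformative for grouping).
Trait 4: derived state 'no' in Alpha, Beta, and Theta only — synapomorphy for {Alpha, Beta, Theta}.
Trait 5 (derived state 'no') is shared by Alpha and Beta — a synapomorphy uniting that clade.
Trait 6 (derived state 'no') is unique to Theta (autapomorphy; uninformative for grouping).
Trait 7 (state 'no') occurs in Epsilon and Theta but conflicts with the nesting implied by the other characters — most parsimoniously interpreted as homoplasy.
Most parsimonious ingroup topology: (Epsilon,((Theta,(Alpha,Beta)),Gamma)).
Changes per character on this tree: Trait 1: 1; Trait 2: 1; Trait 3: 1; Trait 4: 1; Trait 5: 1; Trait 6: 1; Trait 7: 2.
Total = 8.

8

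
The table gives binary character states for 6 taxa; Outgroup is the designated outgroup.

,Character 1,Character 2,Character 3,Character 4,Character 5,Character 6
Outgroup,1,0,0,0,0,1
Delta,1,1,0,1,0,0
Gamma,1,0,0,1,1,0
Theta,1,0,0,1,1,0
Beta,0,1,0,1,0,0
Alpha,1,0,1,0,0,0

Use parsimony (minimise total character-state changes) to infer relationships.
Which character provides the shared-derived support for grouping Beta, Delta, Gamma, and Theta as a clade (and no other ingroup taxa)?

Character polarity is set by the outgroup: the derived state is whichever differs from the outgroup's state, so for Character 1, Character 6 the derived state is '0', and for the remaining characters it is '1'.
Character 1: derived state '0' in Beta only — an autapomorphy, so it tells us nothing about relationships among taxa.
Character 2 (derived state '1') is shared by Beta and Delta — a synapomorphy uniting that clade.
Character 3 (derived state '1') is unique to Alpha (autapomorphy; uninformative for grouping).
Only Beta, Delta, Gamma, and Theta show the derived state '1' for Character 4, supporting them as a clade.
Character 5: derived state '1' in Gamma and Theta only — synapomorphy for {Gamma, Theta}.
Character 6 (derived state '0') is shared by all ingroup taxa — unites the whole ingroup.
Most parsimonious ingroup topology: (((Delta,Beta),(Gamma,Theta)),Alpha).
The clade {Beta, Delta, Gamma, Theta} is supported by Character 4: its derived state '1' occurs in exactly those taxa and in no other taxon (including the outgroup).

Character 4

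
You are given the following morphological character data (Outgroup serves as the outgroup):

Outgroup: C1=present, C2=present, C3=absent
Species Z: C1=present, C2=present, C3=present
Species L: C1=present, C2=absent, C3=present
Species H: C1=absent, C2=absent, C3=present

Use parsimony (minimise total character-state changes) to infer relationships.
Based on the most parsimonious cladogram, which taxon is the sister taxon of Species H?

Character polarity is set by the outgroup: the derived state is whichever differs from the outgroup's state, so for C1, C2 the derived state is 'absent', and for the remaining characters it is 'present'.
C1: derived state 'absent' in Species H only — an autapomorphy, so it tells us nothing about relationships among taxa.
Only Species H and Species L show the derived state 'absent' for C2, supporting them as a clade.
All ingroup taxa share the derived state 'present' for C3; it defines the ingroup but does not resolve relationships within it.
Most parsimonious ingroup topology: (Species Z,(Species L,Species H)).
Species H and Species L form a cherry on this tree, so they are sister taxa.

Species L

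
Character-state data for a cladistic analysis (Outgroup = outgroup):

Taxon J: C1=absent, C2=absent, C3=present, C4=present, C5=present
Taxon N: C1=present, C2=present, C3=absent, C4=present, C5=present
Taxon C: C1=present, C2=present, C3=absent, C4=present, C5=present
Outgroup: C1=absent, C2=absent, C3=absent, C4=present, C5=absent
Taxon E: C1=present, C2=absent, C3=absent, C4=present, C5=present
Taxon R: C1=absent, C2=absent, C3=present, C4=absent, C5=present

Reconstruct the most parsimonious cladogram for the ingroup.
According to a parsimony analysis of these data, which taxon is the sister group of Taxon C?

Character polarity is set by the outgroup: the derived state is whichever differs from the outgroup's state, so for C4 the derived state is 'absent', and for the remaining characters it is 'present'.
C1: derived state 'present' in Taxon C, Taxon E, and Taxon N only — synapomorphy for {Taxon C, Taxon E, Taxon N}.
C2 (derived state 'present') is shared by Taxon C and Taxon N — a synapomorphy uniting that clade.
C3: derived state 'present' in Taxon J and Taxon R only — synapomorphy for {Taxon J, Taxon R}.
C4 (derived state 'absent') is unique to Taxon R (autapomorphy; uninformative for grouping).
All ingroup taxa share the derived state 'present' for C5; it defines the ingroup but does not resolve relationships within it.
Most parsimonious ingroup topology: ((Taxon J,Taxon R),((Taxon N,Taxon C),Taxon E)).
Taxon C and Taxon N form a cherry on this tree, so they are sister taxa.

Taxon N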